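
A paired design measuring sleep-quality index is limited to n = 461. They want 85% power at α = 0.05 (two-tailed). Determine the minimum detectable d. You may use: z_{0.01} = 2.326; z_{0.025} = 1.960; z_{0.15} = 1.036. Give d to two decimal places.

For a single sample (or paired design) of n = 461: d_min = (z_{α/2} + z_β)/√n.
z-sum = 1.960 + 1.036 = 2.996.
d_min = 2.996 / √461 = 2.996 / 21.471 = 0.140.

d_min ≈ 0.14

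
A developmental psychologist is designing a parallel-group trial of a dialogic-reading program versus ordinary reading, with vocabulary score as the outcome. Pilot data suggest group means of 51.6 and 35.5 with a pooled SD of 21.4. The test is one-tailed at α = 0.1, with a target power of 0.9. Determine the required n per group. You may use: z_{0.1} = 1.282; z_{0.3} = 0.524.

n = 24 per group

Cohen's d = |M₁ − M₂| / SD_pooled = |51.6 − 35.5| / 21.4 = 16.1 / 21.4 = 0.752.
For two independent groups with equal n: n = 2·((z_{α} + z_β) / d)².
z_{α} + z_β = 1.282 + 1.282 = 2.564.
n = 2 × (2.564 / 0.752)² = 2 × 3.410² = 2 × 11.63 = 23.3.
Round up to the next whole participant.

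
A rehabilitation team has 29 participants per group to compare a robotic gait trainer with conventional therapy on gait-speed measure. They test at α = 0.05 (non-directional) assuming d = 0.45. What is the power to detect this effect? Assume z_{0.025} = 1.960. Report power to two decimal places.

power ≈ 0.40

For two equal groups, power = Φ(d·√(n/2) − z_{α/2}).
d·√(n/2) = 0.45 × √(29/2) = 0.45 × 3.808 = 1.714.
z_β = 1.714 − 1.960 = -0.246.
Power = Φ(-0.246) = 0.403.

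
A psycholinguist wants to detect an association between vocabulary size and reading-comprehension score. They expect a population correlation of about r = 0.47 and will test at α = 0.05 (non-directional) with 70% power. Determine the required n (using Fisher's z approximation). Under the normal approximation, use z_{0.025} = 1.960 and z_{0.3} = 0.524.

Fisher's z: C = ½·ln((1+r)/(1−r)) = ½·ln(2.7736) = 0.5101.
n = ((z_{α/2} + z_β)/C)² + 3.
(1.960 + 0.524) / 0.5101 = 2.484 / 0.5101 = 4.870.
n = 4.870² + 3 = 23.71 + 3 = 26.7.
Round up.

n = 27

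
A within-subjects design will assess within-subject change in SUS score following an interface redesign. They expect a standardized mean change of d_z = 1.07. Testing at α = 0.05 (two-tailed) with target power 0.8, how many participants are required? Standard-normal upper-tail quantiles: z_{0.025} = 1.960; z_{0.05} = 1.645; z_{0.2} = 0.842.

For a paired (one-sample on differences) test: n = ((z_{α/2} + z_β) / d)².
z_{α/2} + z_β = 1.960 + 0.842 = 2.802.
n = (2.802 / 1.07)² = 2.619² = 6.86.
Round up.

n = 7 pairs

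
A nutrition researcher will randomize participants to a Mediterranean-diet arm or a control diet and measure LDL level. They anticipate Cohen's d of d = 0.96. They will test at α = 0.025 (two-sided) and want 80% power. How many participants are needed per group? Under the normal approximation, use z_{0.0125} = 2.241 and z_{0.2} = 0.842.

For two independent groups with equal n: n = 2·((z_{α/2} + z_β) / d)².
z_{α/2} + z_β = 2.241 + 0.842 = 3.083.
n = 2 × (3.083 / 0.96)² = 2 × 3.211² = 2 × 10.31 = 20.6.
Round up to the next whole participant.

n = 21 per group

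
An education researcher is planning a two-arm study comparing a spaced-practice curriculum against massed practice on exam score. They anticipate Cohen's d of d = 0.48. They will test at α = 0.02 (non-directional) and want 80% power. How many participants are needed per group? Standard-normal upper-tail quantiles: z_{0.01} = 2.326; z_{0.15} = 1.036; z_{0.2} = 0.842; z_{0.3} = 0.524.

For two independent groups with equal n: n = 2·((z_{α/2} + z_β) / d)².
z_{α/2} + z_β = 2.326 + 0.842 = 3.168.
n = 2 × (3.168 / 0.48)² = 2 × 6.600² = 2 × 43.56 = 87.1.
Round up to the next whole participant.

n = 88 per group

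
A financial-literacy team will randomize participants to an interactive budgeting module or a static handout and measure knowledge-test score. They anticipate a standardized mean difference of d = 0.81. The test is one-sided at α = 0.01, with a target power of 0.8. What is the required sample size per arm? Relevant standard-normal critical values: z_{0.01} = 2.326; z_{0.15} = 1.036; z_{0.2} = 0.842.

n = 31 per group

For two independent groups with equal n: n = 2·((z_{α} + z_β) / d)².
z_{α} + z_β = 2.326 + 0.842 = 3.168.
n = 2 × (3.168 / 0.81)² = 2 × 3.911² = 2 × 15.30 = 30.6.
Round up to the next whole participant.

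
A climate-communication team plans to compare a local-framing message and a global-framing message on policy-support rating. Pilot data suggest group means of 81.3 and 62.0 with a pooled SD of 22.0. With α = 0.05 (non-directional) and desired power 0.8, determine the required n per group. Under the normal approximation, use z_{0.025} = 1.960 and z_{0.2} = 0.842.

Cohen's d = |M₁ − M₂| / SD_pooled = |81.3 − 62.0| / 22.0 = 19.3 / 22.0 = 0.877.
For two independent groups with equal n: n = 2·((z_{α/2} + z_β) / d)².
z_{α/2} + z_β = 1.960 + 0.842 = 2.802.
n = 2 × (2.802 / 0.877)² = 2 × 3.195² = 2 × 10.21 = 20.4.
Round up to the next whole participant.

n = 21 per group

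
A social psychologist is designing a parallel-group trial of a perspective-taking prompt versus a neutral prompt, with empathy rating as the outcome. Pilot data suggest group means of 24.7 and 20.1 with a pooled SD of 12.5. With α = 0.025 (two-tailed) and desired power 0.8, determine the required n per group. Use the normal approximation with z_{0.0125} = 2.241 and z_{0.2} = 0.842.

Cohen's d = |M₁ − M₂| / SD_pooled = |24.7 − 20.1| / 12.5 = 4.6 / 12.5 = 0.368.
For two independent groups with equal n: n = 2·((z_{α/2} + z_β) / d)².
z_{α/2} + z_β = 2.241 + 0.842 = 3.083.
n = 2 × (3.083 / 0.368)² = 2 × 8.378² = 2 × 70.19 = 140.4.
Round up to the next whole participant.

n = 141 per group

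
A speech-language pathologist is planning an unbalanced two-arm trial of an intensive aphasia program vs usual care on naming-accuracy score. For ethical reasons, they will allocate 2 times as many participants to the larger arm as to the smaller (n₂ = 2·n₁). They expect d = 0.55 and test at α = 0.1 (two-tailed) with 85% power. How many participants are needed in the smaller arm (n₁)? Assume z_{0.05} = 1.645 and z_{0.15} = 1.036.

With allocation ratio k = n₂/n₁ = 2, Var(x̄₁−x̄₂) = σ²(1/n₁ + 1/(k·n₁)) = σ²·(k+1)/(k·n₁).
So n₁ = (1 + 1/k)·((z_{α/2} + z_β)/d)² = 1.500 × (2.681/0.55)².
n₁ = 1.500 × 23.76 = 35.6.
Round up: n₁ = 36, giving n₂ = 2 × 36 = 72.

n₁ = 36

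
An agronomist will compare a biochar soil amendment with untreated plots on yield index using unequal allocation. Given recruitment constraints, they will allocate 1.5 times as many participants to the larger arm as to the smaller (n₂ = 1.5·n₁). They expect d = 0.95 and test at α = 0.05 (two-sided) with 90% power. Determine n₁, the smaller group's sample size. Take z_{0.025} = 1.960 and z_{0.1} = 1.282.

n₁ = 20

With allocation ratio k = n₂/n₁ = 1.5, Var(x̄₁−x̄₂) = σ²(1/n₁ + 1/(k·n₁)) = σ²·(k+1)/(k·n₁).
So n₁ = (1 + 1/k)·((z_{α/2} + z_β)/d)² = 1.667 × (3.242/0.95)².
n₁ = 1.667 × 11.65 = 19.4.
Round up: n₁ = 20, giving n₂ = 1.5 × 20 = 30.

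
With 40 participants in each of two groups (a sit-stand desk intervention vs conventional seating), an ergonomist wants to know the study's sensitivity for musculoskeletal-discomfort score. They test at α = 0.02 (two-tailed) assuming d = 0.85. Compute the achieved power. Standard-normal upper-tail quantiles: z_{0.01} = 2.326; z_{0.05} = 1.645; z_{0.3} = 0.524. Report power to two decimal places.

For two equal groups, power = Φ(d·√(n/2) − z_{α/2}).
d·√(n/2) = 0.85 × √(40/2) = 0.85 × 4.472 = 3.801.
z_β = 3.801 − 2.326 = 1.475.
Power = Φ(1.475) = 0.930.

power ≈ 0.93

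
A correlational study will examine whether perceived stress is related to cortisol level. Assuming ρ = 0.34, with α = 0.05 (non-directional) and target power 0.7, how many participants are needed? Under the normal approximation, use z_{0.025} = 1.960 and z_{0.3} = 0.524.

n = 53

Fisher's z: C = ½·ln((1+r)/(1−r)) = ½·ln(2.0303) = 0.3541.
n = ((z_{α/2} + z_β)/C)² + 3.
(1.960 + 0.524) / 0.3541 = 2.484 / 0.3541 = 7.015.
n = 7.015² + 3 = 49.21 + 3 = 52.2.
Round up.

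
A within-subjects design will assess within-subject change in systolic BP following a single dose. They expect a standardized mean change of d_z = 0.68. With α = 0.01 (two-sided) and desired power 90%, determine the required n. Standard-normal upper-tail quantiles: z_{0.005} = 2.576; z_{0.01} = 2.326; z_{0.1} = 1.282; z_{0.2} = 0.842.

n = 33 pairs

For a paired (one-sample on differences) test: n = ((z_{α/2} + z_β) / d)².
z_{α/2} + z_β = 2.576 + 1.282 = 3.858.
n = (3.858 / 0.68)² = 5.674² = 32.19.
Round up.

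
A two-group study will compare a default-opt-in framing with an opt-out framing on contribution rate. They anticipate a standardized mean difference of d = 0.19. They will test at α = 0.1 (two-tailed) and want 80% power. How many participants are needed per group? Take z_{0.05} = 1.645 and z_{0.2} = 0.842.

n = 343 per group

For two independent groups with equal n: n = 2·((z_{α/2} + z_β) / d)².
z_{α/2} + z_β = 1.645 + 0.842 = 2.487.
n = 2 × (2.487 / 0.19)² = 2 × 13.089² = 2 × 171.33 = 342.7.
Round up to the next whole participant.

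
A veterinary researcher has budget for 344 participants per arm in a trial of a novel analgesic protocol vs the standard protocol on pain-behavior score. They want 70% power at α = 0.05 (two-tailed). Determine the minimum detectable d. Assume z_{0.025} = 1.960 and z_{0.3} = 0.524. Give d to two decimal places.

For two independent groups of n = 344 each: d_min = (z_{α/2} + z_β)·√(2/n).
z-sum = 1.960 + 0.524 = 2.484.
d_min = 2.484 × √(2/344) = 2.484 × 0.0762 = 0.189.

d_min ≈ 0.19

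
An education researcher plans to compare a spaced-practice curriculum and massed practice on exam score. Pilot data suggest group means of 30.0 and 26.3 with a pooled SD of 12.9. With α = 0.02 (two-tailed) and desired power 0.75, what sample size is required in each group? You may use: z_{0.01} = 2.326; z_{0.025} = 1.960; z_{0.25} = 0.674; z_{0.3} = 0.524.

n = 219 per group

Cohen's d = |M₁ − M₂| / SD_pooled = |30.0 − 26.3| / 12.9 = 3.7 / 12.9 = 0.287.
For two independent groups with equal n: n = 2·((z_{α/2} + z_β) / d)².
z_{α/2} + z_β = 2.326 + 0.674 = 3.000.
n = 2 × (3.000 / 0.287)² = 2 × 10.453² = 2 × 109.26 = 218.5.
Round up to the next whole participant.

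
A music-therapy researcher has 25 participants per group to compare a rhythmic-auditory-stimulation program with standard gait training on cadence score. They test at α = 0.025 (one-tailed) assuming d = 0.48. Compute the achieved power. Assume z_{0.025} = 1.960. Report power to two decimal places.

For two equal groups, power = Φ(d·√(n/2) − z_{α}).
d·√(n/2) = 0.48 × √(25/2) = 0.48 × 3.536 = 1.697.
z_β = 1.697 − 1.960 = -0.263.
Power = Φ(-0.263) = 0.396.

power ≈ 0.40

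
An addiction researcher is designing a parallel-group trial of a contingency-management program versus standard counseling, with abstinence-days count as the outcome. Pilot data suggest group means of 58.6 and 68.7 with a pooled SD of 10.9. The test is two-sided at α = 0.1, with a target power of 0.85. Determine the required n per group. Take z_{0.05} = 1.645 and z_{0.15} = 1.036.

Cohen's d = |M₁ − M₂| / SD_pooled = |58.6 − 68.7| / 10.9 = 10.1 / 10.9 = 0.927.
For two independent groups with equal n: n = 2·((z_{α/2} + z_β) / d)².
z_{α/2} + z_β = 1.645 + 1.036 = 2.681.
n = 2 × (2.681 / 0.927)² = 2 × 2.892² = 2 × 8.36 = 16.7.
Round up to the next whole participant.

n = 17 per group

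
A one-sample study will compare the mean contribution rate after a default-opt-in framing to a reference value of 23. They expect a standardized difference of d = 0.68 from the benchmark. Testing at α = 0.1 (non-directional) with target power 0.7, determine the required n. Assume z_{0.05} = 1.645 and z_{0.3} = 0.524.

For a one-sample test: n = ((z_{α/2} + z_β) / d)².
z_{α/2} + z_β = 1.645 + 0.524 = 2.169.
n = (2.169 / 0.68)² = 3.190² = 10.17.
Round up.

n = 11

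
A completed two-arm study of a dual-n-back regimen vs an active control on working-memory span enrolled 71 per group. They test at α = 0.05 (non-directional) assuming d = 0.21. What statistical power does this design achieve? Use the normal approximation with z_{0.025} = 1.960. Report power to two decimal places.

For two equal groups, power = Φ(d·√(n/2) − z_{α/2}).
d·√(n/2) = 0.21 × √(71/2) = 0.21 × 5.958 = 1.251.
z_β = 1.251 − 1.960 = -0.709.
Power = Φ(-0.709) = 0.239.

power ≈ 0.24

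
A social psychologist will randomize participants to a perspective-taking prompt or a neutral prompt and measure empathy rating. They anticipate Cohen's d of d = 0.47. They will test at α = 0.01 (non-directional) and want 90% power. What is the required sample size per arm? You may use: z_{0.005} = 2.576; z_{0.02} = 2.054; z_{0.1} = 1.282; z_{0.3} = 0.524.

For two independent groups with equal n: n = 2·((z_{α/2} + z_β) / d)².
z_{α/2} + z_β = 2.576 + 1.282 = 3.858.
n = 2 × (3.858 / 0.47)² = 2 × 8.209² = 2 × 67.38 = 134.8.
Round up to the next whole participant.

n = 135 per group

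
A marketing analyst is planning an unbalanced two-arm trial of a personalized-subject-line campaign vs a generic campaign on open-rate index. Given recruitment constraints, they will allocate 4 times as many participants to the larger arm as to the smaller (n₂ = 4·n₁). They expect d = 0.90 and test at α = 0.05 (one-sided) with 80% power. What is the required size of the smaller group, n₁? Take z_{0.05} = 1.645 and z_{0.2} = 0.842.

With allocation ratio k = n₂/n₁ = 4, Var(x̄₁−x̄₂) = σ²(1/n₁ + 1/(k·n₁)) = σ²·(k+1)/(k·n₁).
So n₁ = (1 + 1/k)·((z_{α} + z_β)/d)² = 1.250 × (2.487/0.90)².
n₁ = 1.250 × 7.64 = 9.5.
Round up: n₁ = 10, giving n₂ = 4 × 10 = 40.

n₁ = 10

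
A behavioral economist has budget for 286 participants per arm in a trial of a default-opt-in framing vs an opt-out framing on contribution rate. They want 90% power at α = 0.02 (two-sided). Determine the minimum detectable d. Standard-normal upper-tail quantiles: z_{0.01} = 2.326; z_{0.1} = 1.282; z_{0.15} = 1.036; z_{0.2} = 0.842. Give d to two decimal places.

d_min ≈ 0.30

For two independent groups of n = 286 each: d_min = (z_{α/2} + z_β)·√(2/n).
z-sum = 2.326 + 1.282 = 3.608.
d_min = 3.608 × √(2/286) = 3.608 × 0.0836 = 0.302.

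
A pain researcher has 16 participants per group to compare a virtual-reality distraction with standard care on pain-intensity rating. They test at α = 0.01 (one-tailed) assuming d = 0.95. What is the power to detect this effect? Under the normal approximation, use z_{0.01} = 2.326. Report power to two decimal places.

power ≈ 0.64

For two equal groups, power = Φ(d·√(n/2) − z_{α}).
d·√(n/2) = 0.95 × √(16/2) = 0.95 × 2.828 = 2.687.
z_β = 2.687 − 2.326 = 0.361.
Power = Φ(0.361) = 0.641.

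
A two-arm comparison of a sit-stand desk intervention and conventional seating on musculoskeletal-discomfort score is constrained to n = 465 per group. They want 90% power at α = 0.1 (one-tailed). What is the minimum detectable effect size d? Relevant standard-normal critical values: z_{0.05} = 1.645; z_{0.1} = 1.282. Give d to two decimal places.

d_min ≈ 0.17

For two independent groups of n = 465 each: d_min = (z_{α} + z_β)·√(2/n).
z-sum = 1.282 + 1.282 = 2.564.
d_min = 2.564 × √(2/465) = 2.564 × 0.0656 = 0.168.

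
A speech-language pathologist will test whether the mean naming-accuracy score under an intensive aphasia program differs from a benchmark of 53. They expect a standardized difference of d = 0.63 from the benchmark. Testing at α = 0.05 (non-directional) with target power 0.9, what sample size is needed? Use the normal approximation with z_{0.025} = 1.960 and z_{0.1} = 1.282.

For a one-sample test: n = ((z_{α/2} + z_β) / d)².
z_{α/2} + z_β = 1.960 + 1.282 = 3.242.
n = (3.242 / 0.63)² = 5.146² = 26.48.
Round up.

n = 27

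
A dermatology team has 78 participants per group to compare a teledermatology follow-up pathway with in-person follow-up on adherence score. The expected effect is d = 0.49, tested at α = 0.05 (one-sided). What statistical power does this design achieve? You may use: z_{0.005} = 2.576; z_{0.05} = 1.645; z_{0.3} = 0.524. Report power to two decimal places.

power ≈ 0.92

For two equal groups, power = Φ(d·√(n/2) − z_{α}).
d·√(n/2) = 0.49 × √(78/2) = 0.49 × 6.245 = 3.060.
z_β = 3.060 − 1.645 = 1.415.
Power = Φ(1.415) = 0.921.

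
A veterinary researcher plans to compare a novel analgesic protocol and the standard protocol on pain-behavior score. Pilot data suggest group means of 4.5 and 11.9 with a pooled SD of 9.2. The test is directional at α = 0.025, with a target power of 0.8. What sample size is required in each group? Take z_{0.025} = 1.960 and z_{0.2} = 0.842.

Cohen's d = |M₁ − M₂| / SD_pooled = |4.5 − 11.9| / 9.2 = 7.4 / 9.2 = 0.804.
For two independent groups with equal n: n = 2·((z_{α} + z_β) / d)².
z_{α} + z_β = 1.960 + 0.842 = 2.802.
n = 2 × (2.802 / 0.804)² = 2 × 3.485² = 2 × 12.15 = 24.3.
Round up to the next whole participant.

n = 25 per group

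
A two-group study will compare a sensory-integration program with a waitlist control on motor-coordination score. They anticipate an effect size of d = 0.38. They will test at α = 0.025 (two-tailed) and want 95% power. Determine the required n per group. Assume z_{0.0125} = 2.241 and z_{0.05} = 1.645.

n = 210 per group

For two independent groups with equal n: n = 2·((z_{α/2} + z_β) / d)².
z_{α/2} + z_β = 2.241 + 1.645 = 3.886.
n = 2 × (3.886 / 0.38)² = 2 × 10.226² = 2 × 104.58 = 209.2.
Round up to the next whole participant.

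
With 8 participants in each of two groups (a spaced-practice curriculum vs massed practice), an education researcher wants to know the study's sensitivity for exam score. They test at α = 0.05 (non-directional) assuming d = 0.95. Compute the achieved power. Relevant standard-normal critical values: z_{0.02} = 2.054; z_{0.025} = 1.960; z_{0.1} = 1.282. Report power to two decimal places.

power ≈ 0.48

For two equal groups, power = Φ(d·√(n/2) − z_{α/2}).
d·√(n/2) = 0.95 × √(8/2) = 0.95 × 2.000 = 1.900.
z_β = 1.900 − 1.960 = -0.060.
Power = Φ(-0.060) = 0.476.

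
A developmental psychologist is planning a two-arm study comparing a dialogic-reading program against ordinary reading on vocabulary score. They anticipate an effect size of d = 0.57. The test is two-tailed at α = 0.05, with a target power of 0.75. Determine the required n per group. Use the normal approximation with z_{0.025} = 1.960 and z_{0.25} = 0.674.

n = 43 per group

For two independent groups with equal n: n = 2·((z_{α/2} + z_β) / d)².
z_{α/2} + z_β = 1.960 + 0.674 = 2.634.
n = 2 × (2.634 / 0.57)² = 2 × 4.621² = 2 × 21.35 = 42.7.
Round up to the next whole participant.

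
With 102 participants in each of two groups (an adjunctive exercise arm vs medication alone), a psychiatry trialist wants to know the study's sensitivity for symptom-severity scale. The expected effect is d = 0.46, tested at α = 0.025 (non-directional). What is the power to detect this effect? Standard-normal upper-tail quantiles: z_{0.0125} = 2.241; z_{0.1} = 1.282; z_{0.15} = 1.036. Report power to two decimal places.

power ≈ 0.85

For two equal groups, power = Φ(d·√(n/2) − z_{α/2}).
d·√(n/2) = 0.46 × √(102/2) = 0.46 × 7.141 = 3.285.
z_β = 3.285 − 2.241 = 1.044.
Power = Φ(1.044) = 0.852.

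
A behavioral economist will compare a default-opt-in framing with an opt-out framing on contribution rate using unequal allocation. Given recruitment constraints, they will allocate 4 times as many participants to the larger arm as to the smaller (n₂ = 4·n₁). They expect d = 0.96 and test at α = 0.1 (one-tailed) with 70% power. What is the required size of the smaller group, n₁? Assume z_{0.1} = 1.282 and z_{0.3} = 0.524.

With allocation ratio k = n₂/n₁ = 4, Var(x̄₁−x̄₂) = σ²(1/n₁ + 1/(k·n₁)) = σ²·(k+1)/(k·n₁).
So n₁ = (1 + 1/k)·((z_{α} + z_β)/d)² = 1.250 × (1.806/0.96)².
n₁ = 1.250 × 3.54 = 4.4.
Round up: n₁ = 5, giving n₂ = 4 × 5 = 20.

n₁ = 5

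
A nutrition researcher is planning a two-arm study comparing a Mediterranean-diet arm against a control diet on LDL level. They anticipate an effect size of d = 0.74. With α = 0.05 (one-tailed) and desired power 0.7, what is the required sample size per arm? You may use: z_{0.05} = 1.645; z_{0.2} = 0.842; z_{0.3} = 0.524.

For two independent groups with equal n: n = 2·((z_{α} + z_β) / d)².
z_{α} + z_β = 1.645 + 0.524 = 2.169.
n = 2 × (2.169 / 0.74)² = 2 × 2.931² = 2 × 8.59 = 17.2.
Round up to the next whole participant.

n = 18 per group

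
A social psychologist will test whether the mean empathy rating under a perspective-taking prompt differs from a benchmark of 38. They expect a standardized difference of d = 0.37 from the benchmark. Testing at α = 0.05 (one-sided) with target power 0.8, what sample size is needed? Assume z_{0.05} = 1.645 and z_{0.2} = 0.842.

n = 46

For a one-sample test: n = ((z_{α} + z_β) / d)².
z_{α} + z_β = 1.645 + 0.842 = 2.487.
n = (2.487 / 0.37)² = 6.722² = 45.18.
Round up.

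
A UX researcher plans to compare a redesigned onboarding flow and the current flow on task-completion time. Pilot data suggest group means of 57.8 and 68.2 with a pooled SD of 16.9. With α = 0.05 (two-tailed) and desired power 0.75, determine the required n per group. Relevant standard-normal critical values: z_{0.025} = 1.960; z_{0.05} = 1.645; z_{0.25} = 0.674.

n = 37 per group

Cohen's d = |M₁ − M₂| / SD_pooled = |57.8 − 68.2| / 16.9 = 10.4 / 16.9 = 0.615.
For two independent groups with equal n: n = 2·((z_{α/2} + z_β) / d)².
z_{α/2} + z_β = 1.960 + 0.674 = 2.634.
n = 2 × (2.634 / 0.615)² = 2 × 4.283² = 2 × 18.34 = 36.7.
Round up to the next whole participant.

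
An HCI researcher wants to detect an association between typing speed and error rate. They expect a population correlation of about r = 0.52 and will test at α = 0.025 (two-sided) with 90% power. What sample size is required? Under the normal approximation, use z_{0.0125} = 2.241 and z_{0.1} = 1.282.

Fisher's z: C = ½·ln((1+r)/(1−r)) = ½·ln(3.1667) = 0.5763.
n = ((z_{α/2} + z_β)/C)² + 3.
(2.241 + 1.282) / 0.5763 = 3.523 / 0.5763 = 6.113.
n = 6.113² + 3 = 37.37 + 3 = 40.4.
Round up.

n = 41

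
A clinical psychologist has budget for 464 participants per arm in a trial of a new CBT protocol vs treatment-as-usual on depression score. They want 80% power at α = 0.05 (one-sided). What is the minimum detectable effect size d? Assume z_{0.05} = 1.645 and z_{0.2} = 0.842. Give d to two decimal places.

For two independent groups of n = 464 each: d_min = (z_{α} + z_β)·√(2/n).
z-sum = 1.645 + 0.842 = 2.487.
d_min = 2.487 × √(2/464) = 2.487 × 0.0657 = 0.163.

d_min ≈ 0.16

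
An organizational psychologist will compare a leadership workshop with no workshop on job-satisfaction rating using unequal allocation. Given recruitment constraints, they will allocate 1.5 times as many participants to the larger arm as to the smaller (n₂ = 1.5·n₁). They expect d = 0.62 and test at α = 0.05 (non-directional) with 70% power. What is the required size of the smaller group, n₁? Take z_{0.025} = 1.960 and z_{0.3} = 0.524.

With allocation ratio k = n₂/n₁ = 1.5, Var(x̄₁−x̄₂) = σ²(1/n₁ + 1/(k·n₁)) = σ²·(k+1)/(k·n₁).
So n₁ = (1 + 1/k)·((z_{α/2} + z_β)/d)² = 1.667 × (2.484/0.62)².
n₁ = 1.667 × 16.05 = 26.8.
Round up: n₁ = 27, giving n₂ = ⌈1.5 × 27⌉ = ⌈40.5⌉ = 41.

n₁ = 27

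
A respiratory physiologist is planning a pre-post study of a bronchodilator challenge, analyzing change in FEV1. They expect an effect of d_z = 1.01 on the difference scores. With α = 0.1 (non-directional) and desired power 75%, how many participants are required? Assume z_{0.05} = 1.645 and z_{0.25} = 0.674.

For a paired (one-sample on differences) test: n = ((z_{α/2} + z_β) / d)².
z_{α/2} + z_β = 1.645 + 0.674 = 2.319.
n = (2.319 / 1.01)² = 2.296² = 5.27.
Round up.

n = 6 pairs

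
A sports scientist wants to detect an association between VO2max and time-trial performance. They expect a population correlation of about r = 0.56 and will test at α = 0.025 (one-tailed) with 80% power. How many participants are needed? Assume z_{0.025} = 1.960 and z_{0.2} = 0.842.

Fisher's z: C = ½·ln((1+r)/(1−r)) = ½·ln(3.5455) = 0.6328.
n = ((z_{α} + z_β)/C)² + 3.
(1.960 + 0.842) / 0.6328 = 2.802 / 0.6328 = 4.428.
n = 4.428² + 3 = 19.61 + 3 = 22.6.
Round up.

n = 23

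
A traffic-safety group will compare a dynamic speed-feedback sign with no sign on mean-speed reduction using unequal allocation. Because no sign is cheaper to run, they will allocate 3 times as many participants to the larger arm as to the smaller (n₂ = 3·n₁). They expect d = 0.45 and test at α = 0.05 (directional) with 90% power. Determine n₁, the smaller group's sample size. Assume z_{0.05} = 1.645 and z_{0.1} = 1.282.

n₁ = 57

With allocation ratio k = n₂/n₁ = 3, Var(x̄₁−x̄₂) = σ²(1/n₁ + 1/(k·n₁)) = σ²·(k+1)/(k·n₁).
So n₁ = (1 + 1/k)·((z_{α} + z_β)/d)² = 1.333 × (2.927/0.45)².
n₁ = 1.333 × 42.31 = 56.4.
Round up: n₁ = 57, giving n₂ = 3 × 57 = 171.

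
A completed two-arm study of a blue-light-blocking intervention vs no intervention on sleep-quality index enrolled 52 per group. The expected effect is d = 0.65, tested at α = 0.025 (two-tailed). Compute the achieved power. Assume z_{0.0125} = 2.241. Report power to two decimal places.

For two equal groups, power = Φ(d·√(n/2) − z_{α/2}).
d·√(n/2) = 0.65 × √(52/2) = 0.65 × 5.099 = 3.314.
z_β = 3.314 − 2.241 = 1.073.
Power = Φ(1.073) = 0.858.

power ≈ 0.86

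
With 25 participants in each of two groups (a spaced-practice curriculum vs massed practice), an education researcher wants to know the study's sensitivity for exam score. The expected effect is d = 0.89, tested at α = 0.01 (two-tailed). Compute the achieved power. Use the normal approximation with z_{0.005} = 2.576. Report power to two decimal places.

power ≈ 0.72

For two equal groups, power = Φ(d·√(n/2) − z_{α/2}).
d·√(n/2) = 0.89 × √(25/2) = 0.89 × 3.536 = 3.147.
z_β = 3.147 − 2.576 = 0.571.
Power = Φ(0.571) = 0.716.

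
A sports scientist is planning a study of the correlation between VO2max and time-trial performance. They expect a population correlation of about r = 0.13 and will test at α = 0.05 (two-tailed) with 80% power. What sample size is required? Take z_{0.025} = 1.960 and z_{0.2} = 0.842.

n = 463

Fisher's z: C = ½·ln((1+r)/(1−r)) = ½·ln(1.2989) = 0.1307.
n = ((z_{α/2} + z_β)/C)² + 3.
(1.960 + 0.842) / 0.1307 = 2.802 / 0.1307 = 21.438.
n = 21.438² + 3 = 459.61 + 3 = 462.6.
Round up.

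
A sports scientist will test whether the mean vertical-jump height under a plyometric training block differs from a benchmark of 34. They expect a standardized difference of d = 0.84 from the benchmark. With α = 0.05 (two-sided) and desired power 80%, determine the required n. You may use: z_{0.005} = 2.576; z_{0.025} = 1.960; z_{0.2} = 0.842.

For a one-sample test: n = ((z_{α/2} + z_β) / d)².
z_{α/2} + z_β = 1.960 + 0.842 = 2.802.
n = (2.802 / 0.84)² = 3.336² = 11.13.
Round up.

n = 12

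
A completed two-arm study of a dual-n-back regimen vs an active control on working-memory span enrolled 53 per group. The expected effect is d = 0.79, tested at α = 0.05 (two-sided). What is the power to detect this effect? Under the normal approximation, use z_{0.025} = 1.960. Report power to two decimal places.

power ≈ 0.98

For two equal groups, power = Φ(d·√(n/2) − z_{α/2}).
d·√(n/2) = 0.79 × √(53/2) = 0.79 × 5.148 = 4.067.
z_β = 4.067 − 1.960 = 2.107.
Power = Φ(2.107) = 0.982.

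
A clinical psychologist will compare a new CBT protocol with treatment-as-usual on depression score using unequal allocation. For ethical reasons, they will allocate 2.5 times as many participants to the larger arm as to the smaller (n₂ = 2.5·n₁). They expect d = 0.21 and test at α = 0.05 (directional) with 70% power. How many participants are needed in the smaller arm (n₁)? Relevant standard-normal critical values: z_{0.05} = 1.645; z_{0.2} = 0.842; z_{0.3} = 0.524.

n₁ = 150

With allocation ratio k = n₂/n₁ = 2.5, Var(x̄₁−x̄₂) = σ²(1/n₁ + 1/(k·n₁)) = σ²·(k+1)/(k·n₁).
So n₁ = (1 + 1/k)·((z_{α} + z_β)/d)² = 1.400 × (2.169/0.21)².
n₁ = 1.400 × 106.68 = 149.4.
Round up: n₁ = 150, giving n₂ = 2.5 × 150 = 375.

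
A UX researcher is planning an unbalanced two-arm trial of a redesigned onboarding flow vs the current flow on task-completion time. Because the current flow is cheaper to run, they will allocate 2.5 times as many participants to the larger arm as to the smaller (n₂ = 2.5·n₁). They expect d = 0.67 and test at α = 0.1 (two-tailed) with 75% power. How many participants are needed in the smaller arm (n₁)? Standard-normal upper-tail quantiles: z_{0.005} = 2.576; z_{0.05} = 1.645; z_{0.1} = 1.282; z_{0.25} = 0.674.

n₁ = 17

With allocation ratio k = n₂/n₁ = 2.5, Var(x̄₁−x̄₂) = σ²(1/n₁ + 1/(k·n₁)) = σ²·(k+1)/(k·n₁).
So n₁ = (1 + 1/k)·((z_{α/2} + z_β)/d)² = 1.400 × (2.319/0.67)².
n₁ = 1.400 × 11.98 = 16.8.
Round up: n₁ = 17, giving n₂ = ⌈2.5 × 17⌉ = ⌈42.5⌉ = 43.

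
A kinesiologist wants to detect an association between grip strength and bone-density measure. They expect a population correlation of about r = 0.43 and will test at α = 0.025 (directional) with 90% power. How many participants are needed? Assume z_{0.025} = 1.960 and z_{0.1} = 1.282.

Fisher's z: C = ½·ln((1+r)/(1−r)) = ½·ln(2.5088) = 0.4599.
n = ((z_{α} + z_β)/C)² + 3.
(1.960 + 1.282) / 0.4599 = 3.242 / 0.4599 = 7.049.
n = 7.049² + 3 = 49.69 + 3 = 52.7.
Round up.

n = 53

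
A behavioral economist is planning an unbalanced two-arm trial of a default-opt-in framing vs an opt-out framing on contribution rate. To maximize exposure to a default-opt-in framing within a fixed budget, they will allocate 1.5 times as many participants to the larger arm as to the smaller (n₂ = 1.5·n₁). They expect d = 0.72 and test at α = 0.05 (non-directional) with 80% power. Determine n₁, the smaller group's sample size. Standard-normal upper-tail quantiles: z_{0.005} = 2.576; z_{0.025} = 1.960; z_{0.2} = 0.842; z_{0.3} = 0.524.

n₁ = 26

With allocation ratio k = n₂/n₁ = 1.5, Var(x̄₁−x̄₂) = σ²(1/n₁ + 1/(k·n₁)) = σ²·(k+1)/(k·n₁).
So n₁ = (1 + 1/k)·((z_{α/2} + z_β)/d)² = 1.667 × (2.802/0.72)².
n₁ = 1.667 × 15.15 = 25.2.
Round up: n₁ = 26, giving n₂ = 1.5 × 26 = 39.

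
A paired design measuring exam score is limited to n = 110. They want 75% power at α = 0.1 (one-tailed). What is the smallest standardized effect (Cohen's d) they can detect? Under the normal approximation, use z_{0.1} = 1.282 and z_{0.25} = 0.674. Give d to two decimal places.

d_min ≈ 0.19

For a single sample (or paired design) of n = 110: d_min = (z_{α} + z_β)/√n.
z-sum = 1.282 + 0.674 = 1.956.
d_min = 1.956 / √110 = 1.956 / 10.488 = 0.186.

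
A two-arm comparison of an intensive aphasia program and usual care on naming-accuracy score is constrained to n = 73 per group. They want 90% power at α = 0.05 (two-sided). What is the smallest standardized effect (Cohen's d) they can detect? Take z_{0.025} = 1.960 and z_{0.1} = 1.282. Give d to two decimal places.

For two independent groups of n = 73 each: d_min = (z_{α/2} + z_β)·√(2/n).
z-sum = 1.960 + 1.282 = 3.242.
d_min = 3.242 × √(2/73) = 3.242 × 0.1655 = 0.537.

d_min ≈ 0.54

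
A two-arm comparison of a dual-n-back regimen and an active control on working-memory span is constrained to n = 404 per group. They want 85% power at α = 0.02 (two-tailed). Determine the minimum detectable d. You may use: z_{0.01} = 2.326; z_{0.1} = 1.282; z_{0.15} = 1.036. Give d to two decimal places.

For two independent groups of n = 404 each: d_min = (z_{α/2} + z_β)·√(2/n).
z-sum = 2.326 + 1.036 = 3.362.
d_min = 3.362 × √(2/404) = 3.362 × 0.0704 = 0.237.

d_min ≈ 0.24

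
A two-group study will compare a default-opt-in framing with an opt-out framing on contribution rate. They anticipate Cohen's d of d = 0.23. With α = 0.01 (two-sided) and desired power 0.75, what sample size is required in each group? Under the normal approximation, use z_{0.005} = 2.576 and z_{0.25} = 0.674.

n = 400 per group

For two independent groups with equal n: n = 2·((z_{α/2} + z_β) / d)².
z_{α/2} + z_β = 2.576 + 0.674 = 3.250.
n = 2 × (3.250 / 0.23)² = 2 × 14.130² = 2 × 199.67 = 399.3.
Round up to the next whole participant.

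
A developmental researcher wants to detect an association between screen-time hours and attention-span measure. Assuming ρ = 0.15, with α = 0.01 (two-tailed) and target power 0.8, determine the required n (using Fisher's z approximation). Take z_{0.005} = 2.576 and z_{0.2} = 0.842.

Fisher's z: C = ½·ln((1+r)/(1−r)) = ½·ln(1.3529) = 0.1511.
n = ((z_{α/2} + z_β)/C)² + 3.
(2.576 + 0.842) / 0.1511 = 3.418 / 0.1511 = 22.621.
n = 22.621² + 3 = 511.70 + 3 = 514.7.
Round up.

n = 515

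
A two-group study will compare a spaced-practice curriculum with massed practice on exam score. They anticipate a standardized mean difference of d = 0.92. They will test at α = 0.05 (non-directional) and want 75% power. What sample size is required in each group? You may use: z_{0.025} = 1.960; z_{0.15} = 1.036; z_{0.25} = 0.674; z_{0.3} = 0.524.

n = 17 per group

For two independent groups with equal n: n = 2·((z_{α/2} + z_β) / d)².
z_{α/2} + z_β = 1.960 + 0.674 = 2.634.
n = 2 × (2.634 / 0.92)² = 2 × 2.863² = 2 × 8.20 = 16.4.
Round up to the next whole participant.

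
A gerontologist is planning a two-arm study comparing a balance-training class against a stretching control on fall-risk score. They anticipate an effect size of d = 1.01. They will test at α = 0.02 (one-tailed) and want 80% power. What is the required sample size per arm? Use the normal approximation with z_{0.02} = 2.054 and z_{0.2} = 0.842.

For two independent groups with equal n: n = 2·((z_{α} + z_β) / d)².
z_{α} + z_β = 2.054 + 0.842 = 2.896.
n = 2 × (2.896 / 1.01)² = 2 × 2.867² = 2 × 8.22 = 16.4.
Round up to the next whole participant.

n = 17 per group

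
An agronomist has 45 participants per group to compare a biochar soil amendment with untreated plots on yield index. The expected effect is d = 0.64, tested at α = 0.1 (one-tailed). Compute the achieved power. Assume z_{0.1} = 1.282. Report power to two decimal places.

power ≈ 0.96

For two equal groups, power = Φ(d·√(n/2) − z_{α}).
d·√(n/2) = 0.64 × √(45/2) = 0.64 × 4.743 = 3.036.
z_β = 3.036 − 1.282 = 1.754.
Power = Φ(1.754) = 0.960.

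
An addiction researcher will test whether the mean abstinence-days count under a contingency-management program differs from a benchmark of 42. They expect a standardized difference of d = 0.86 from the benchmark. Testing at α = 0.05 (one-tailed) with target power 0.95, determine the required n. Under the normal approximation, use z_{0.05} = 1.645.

For a one-sample test: n = ((z_{α} + z_β) / d)².
z_{α} + z_β = 1.645 + 1.645 = 3.290.
n = (3.290 / 0.86)² = 3.826² = 14.64.
Round up.

n = 15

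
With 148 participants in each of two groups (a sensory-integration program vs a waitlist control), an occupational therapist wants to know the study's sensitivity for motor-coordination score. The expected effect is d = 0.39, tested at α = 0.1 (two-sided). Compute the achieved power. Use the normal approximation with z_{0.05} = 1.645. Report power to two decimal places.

For two equal groups, power = Φ(d·√(n/2) − z_{α/2}).
d·√(n/2) = 0.39 × √(148/2) = 0.39 × 8.602 = 3.355.
z_β = 3.355 − 1.645 = 1.710.
Power = Φ(1.710) = 0.956.

power ≈ 0.96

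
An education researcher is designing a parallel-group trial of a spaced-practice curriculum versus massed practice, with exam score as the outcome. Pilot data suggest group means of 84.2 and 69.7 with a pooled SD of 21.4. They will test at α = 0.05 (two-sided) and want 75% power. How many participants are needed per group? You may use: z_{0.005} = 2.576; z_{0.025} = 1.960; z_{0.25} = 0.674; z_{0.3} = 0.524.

n = 31 per group

Cohen's d = |M₁ − M₂| / SD_pooled = |84.2 − 69.7| / 21.4 = 14.5 / 21.4 = 0.678.
For two independent groups with equal n: n = 2·((z_{α/2} + z_β) / d)².
z_{α/2} + z_β = 1.960 + 0.674 = 2.634.
n = 2 × (2.634 / 0.678)² = 2 × 3.885² = 2 × 15.09 = 30.2.
Round up to the next whole participant.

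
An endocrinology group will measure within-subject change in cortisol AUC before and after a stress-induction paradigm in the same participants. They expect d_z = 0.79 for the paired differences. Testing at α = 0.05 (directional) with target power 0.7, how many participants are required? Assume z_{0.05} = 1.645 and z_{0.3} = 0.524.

n = 8 pairs

For a paired (one-sample on differences) test: n = ((z_{α} + z_β) / d)².
z_{α} + z_β = 1.645 + 0.524 = 2.169.
n = (2.169 / 0.79)² = 2.746² = 7.54.
Round up.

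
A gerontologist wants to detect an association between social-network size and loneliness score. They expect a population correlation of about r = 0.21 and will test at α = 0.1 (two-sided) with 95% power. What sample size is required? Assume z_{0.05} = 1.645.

Fisher's z: C = ½·ln((1+r)/(1−r)) = ½·ln(1.5316) = 0.2132.
n = ((z_{α/2} + z_β)/C)² + 3.
(1.645 + 1.645) / 0.2132 = 3.290 / 0.2132 = 15.432.
n = 15.432² + 3 = 238.13 + 3 = 241.1.
Round up.

n = 242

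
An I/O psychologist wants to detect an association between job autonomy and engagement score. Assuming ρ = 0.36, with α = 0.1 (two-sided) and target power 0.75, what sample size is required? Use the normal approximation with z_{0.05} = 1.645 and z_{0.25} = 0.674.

Fisher's z: C = ½·ln((1+r)/(1−r)) = ½·ln(2.1250) = 0.3769.
n = ((z_{α/2} + z_β)/C)² + 3.
(1.645 + 0.674) / 0.3769 = 2.319 / 0.3769 = 6.153.
n = 6.153² + 3 = 37.86 + 3 = 40.9.
Round up.

n = 41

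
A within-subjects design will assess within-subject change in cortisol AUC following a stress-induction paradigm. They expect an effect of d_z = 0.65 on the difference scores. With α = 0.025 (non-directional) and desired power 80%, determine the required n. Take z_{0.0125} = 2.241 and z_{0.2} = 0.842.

n = 23 pairs

For a paired (one-sample on differences) test: n = ((z_{α/2} + z_β) / d)².
z_{α/2} + z_β = 2.241 + 0.842 = 3.083.
n = (3.083 / 0.65)² = 4.743² = 22.50.
Round up.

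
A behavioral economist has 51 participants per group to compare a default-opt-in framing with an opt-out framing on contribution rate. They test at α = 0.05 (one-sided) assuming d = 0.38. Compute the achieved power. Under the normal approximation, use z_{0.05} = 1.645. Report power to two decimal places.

power ≈ 0.61

For two equal groups, power = Φ(d·√(n/2) − z_{α}).
d·√(n/2) = 0.38 × √(51/2) = 0.38 × 5.050 = 1.919.
z_β = 1.919 − 1.645 = 0.274.
Power = Φ(0.274) = 0.608.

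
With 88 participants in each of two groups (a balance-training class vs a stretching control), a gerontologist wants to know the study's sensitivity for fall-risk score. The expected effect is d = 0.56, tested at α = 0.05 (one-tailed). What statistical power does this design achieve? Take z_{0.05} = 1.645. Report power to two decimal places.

For two equal groups, power = Φ(d·√(n/2) − z_{α}).
d·√(n/2) = 0.56 × √(88/2) = 0.56 × 6.633 = 3.715.
z_β = 3.715 − 1.645 = 2.070.
Power = Φ(2.070) = 0.981.

power ≈ 0.98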